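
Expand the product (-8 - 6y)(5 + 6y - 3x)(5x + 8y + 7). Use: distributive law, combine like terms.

-32x - 866y - 280 - 72xy - 876y² + 120x² - 36xy² - 288y³ + 90x²y

(-8 - 6y)(5 + 6y - 3x)(5x + 8y + 7)
= (-40 - 48y + 24x - 30y - 36y² + 18xy)(5x + 8y + 7)    [distributive law]
= (-40 - 78y + 24x - 36y² + 18xy)(5x + 8y + 7)    [combine like terms]
= -200x - 320y - 280 - 390xy - 624y² - 546y + 120x² + 192xy + 168x - 180xy² - 288y³ - 252y² + 90x²y + 144xy² + 126xy    [distributive law]
= -32x - 866y - 280 - 72xy - 876y² + 120x² - 36xy² - 288y³ + 90x²y    [combine like terms]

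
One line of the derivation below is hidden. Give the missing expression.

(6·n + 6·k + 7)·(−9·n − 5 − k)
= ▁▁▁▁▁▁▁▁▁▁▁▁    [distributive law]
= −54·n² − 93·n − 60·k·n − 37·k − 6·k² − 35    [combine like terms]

Applying distributive law to the line above:

−54·n² − 30·n − 6·k·n − 54·k·n − 30·k − 6·k² − 63·n − 35 − 7·k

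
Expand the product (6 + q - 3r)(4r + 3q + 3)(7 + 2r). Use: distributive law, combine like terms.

141r - 54r^2 + 147q + 7qr + 126 - 10qr^2 + 21q^2 + 6q^2r - 24r^3

(6 + q - 3r)(4r + 3q + 3)(7 + 2r)
= (24r + 18q + 18 + 4qr + 3q^2 + 3q - 12r^2 - 9qr - 9r)(7 + 2r)    [distributive law]
= (15r + 21q + 18 - 5qr + 3q^2 - 12r^2)(7 + 2r)    [combine like terms]
= 105r + 30r^2 + 147q + 42qr + 126 + 36r - 35qr - 10qr^2 + 21q^2 + 6q^2r - 84r^2 - 24r^3    [distributive law]
= 141r - 54r^2 + 147q + 7qr + 126 - 10qr^2 + 21q^2 + 6q^2r - 24r^3    [combine like terms]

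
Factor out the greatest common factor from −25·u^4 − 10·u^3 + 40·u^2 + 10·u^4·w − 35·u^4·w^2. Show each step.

5·u^2(−5·u^2 − 2·u + 8 + 2·u^2·w − 7·u^2·w^2)

−25·u^4 − 10·u^3 + 40·u^2 + 10·u^4·w − 35·u^4·w^2
= 5(−5·u^4 − 2·u^3 + 8·u^2 + 2·u^4·w − 7·u^4·w^2)    [factor out 5]
= 5·u^2(−5·u^2 − 2·u + 8 + 2·u^2·w − 7·u^2·w^2)    [factor out u^2]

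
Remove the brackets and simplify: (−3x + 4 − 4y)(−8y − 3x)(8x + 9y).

369x²y + 580xy² + 72x³ − 364xy − 288y² − 96x² + 288y³

(−3x + 4 − 4y)(−8y − 3x)(8x + 9y)
= (24xy + 9x² − 32y − 12x + 32y² + 12xy)(8x + 9y)    [distributive law]
= (36xy + 9x² − 32y − 12x + 32y²)(8x + 9y)    [combine like terms]
= 288x²y + 324xy² + 72x³ + 81x²y − 256xy − 288y² − 96x² − 108xy + 256xy² + 288y³    [distributive law]
= 369x²y + 580xy² + 72x³ − 364xy − 288y² − 96x² + 288y³    [combine like terms]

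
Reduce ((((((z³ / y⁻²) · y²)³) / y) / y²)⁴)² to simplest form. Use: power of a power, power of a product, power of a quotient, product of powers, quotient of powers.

((((((z³ / y⁻²) · y²)³) / y) / y²)⁴)²
= (((((z³ / y⁻²) · y²)³) / y) / y²)⁸    [power of a power]
= (((((z³ / y⁻²) · y²)³) / y)⁸) / ((y²)⁸)    [power of a quotient]
= (((((z³ / y⁻²) · y²)³)⁸) / (y⁸)) / ((y²)⁸)    [power of a quotient]
= ((((z³ / y⁻²) · y²)²⁴) / (y⁸)) / ((y²)⁸)    [power of a power]
= ((((z³ / y⁻²)²⁴) · ((y²)²⁴)) / (y⁸)) / ((y²)⁸)    [power of a product]
= (((((z³)²⁴) / ((y⁻²)²⁴)) · ((y²)²⁴)) / (y⁸)) / ((y²)⁸)    [power of a quotient]
= (((z⁷² / ((y⁻²)²⁴)) · ((y²)²⁴)) / (y⁸)) / ((y²)⁸)    [power of a power]
= (((z⁷² / y⁻⁴⁸) · ((y²)²⁴)) / (y⁸)) / ((y²)⁸)    [power of a power]
= (((z⁷² / y⁻⁴⁸) · y⁴⁸) / (y⁸)) / ((y²)⁸)    [power of a power]
= (((z⁷² / y⁻⁴⁸) · y⁴⁸) / y⁸) / y¹⁶    [power of a power]
= y⁷²·z⁷²    [quotient of powers; product of powers]

y⁷²·z⁷²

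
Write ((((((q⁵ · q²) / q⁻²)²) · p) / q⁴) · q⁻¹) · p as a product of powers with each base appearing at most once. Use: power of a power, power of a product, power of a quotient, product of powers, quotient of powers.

((((((q⁵ · q²) / q⁻²)²) · p) / q⁴) · q⁻¹) · p
= ((((((q⁵ · q²)²) / ((q⁻²)²)) · p) / q⁴) · q⁻¹) · p    [power of a quotient]
= (((((((q⁵)²) · ((q²)²)) / ((q⁻²)²)) · p) / q⁴) · q⁻¹) · p    [power of a product]
= (((((q¹⁰ · ((q²)²)) / ((q⁻²)²)) · p) / q⁴) · q⁻¹) · p    [power of a power]
= (((((q¹⁰ · q⁴) / ((q⁻²)²)) · p) / q⁴) · q⁻¹) · p    [power of a power]
= ((((q¹⁴ / ((q⁻²)²)) · p) / q⁴) · q⁻¹) · p    [product of powers]
= ((((q¹⁴ / q⁻⁴) · p) / q⁴) · q⁻¹) · p    [power of a power]
= (((q¹⁸ · p) / q⁴) · q⁻¹) · p    [quotient of powers]
= p²q¹³    [quotient of powers; product of powers]

p²q¹³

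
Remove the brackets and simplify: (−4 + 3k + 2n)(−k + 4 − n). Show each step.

(−4 + 3k + 2n)(−k + 4 − n)
= 4k − 16 + 4n − 3k^2 + 12k − 3kn − 2kn + 8n − 2n^2    [distributive law]
= 16k − 16 + 12n − 3k^2 − 5kn − 2n^2    [combine like terms]

16k − 16 + 12n − 3k^2 − 5kn − 2n^2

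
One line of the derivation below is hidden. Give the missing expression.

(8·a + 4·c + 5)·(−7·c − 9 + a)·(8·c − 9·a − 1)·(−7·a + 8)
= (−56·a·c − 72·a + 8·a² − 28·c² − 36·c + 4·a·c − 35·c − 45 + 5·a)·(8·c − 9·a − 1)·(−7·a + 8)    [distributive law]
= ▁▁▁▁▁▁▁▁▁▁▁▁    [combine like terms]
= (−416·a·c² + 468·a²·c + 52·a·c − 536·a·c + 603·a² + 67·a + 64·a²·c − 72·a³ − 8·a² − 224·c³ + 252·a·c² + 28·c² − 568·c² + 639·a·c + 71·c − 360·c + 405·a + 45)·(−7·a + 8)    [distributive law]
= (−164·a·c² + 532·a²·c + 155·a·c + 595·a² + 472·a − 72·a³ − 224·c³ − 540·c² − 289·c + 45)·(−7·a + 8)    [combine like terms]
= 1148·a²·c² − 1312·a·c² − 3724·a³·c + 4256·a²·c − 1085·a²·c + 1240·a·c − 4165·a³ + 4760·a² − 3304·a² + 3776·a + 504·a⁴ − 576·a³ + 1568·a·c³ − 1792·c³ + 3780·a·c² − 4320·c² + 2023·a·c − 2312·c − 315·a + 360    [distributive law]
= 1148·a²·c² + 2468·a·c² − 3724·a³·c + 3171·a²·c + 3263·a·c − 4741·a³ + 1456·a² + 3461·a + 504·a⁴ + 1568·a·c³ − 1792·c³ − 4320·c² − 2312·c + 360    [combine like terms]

By combine like terms:

(−52·a·c − 67·a + 8·a² − 28·c² − 71·c − 45)·(8·c − 9·a − 1)·(−7·a + 8)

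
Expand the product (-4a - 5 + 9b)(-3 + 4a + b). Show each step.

(-4a - 5 + 9b)(-3 + 4a + b)
= 12a - 16a^2 - 4ab + 15 - 20a - 5b - 27b + 36ab + 9b^2    [distributive law]
= -8a - 16a^2 + 32ab + 15 - 32b + 9b^2    [combine like terms]

-8a - 16a^2 + 32ab + 15 - 32b + 9b^2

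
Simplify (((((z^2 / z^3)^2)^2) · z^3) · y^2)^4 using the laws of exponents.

y^8z^(-4)

(((((z^2 / z^3)^2)^2) · z^3) · y^2)^4
= (((((z^2 / z^3)^2)^2) · z^3)^4) · ((y^2)^4)    [power of a product]
= (((((z^2 / z^3)^2)^2)^4) · ((z^3)^4)) · ((y^2)^4)    [power of a product]
= ((((z^2 / z^3)^2)^8) · ((z^3)^4)) · ((y^2)^4)    [power of a power]
= (((z^2 / z^3)^16) · ((z^3)^4)) · ((y^2)^4)    [power of a power]
= ((((z^2)^16) / ((z^3)^16)) · ((z^3)^4)) · ((y^2)^4)    [power of a quotient]
= ((z^32 / ((z^3)^16)) · ((z^3)^4)) · ((y^2)^4)    [power of a power]
= ((z^32 / z^48) · ((z^3)^4)) · ((y^2)^4)    [power of a power]
= (z^(-16) · ((z^3)^4)) · ((y^2)^4)    [quotient of powers]
= (z^(-16) · z^12) · ((y^2)^4)    [power of a power]
= z^(-4) · ((y^2)^4)    [product of powers]
= z^(-4) · y^8    [power of a power]
= y^8z^(-4)    [rearrange]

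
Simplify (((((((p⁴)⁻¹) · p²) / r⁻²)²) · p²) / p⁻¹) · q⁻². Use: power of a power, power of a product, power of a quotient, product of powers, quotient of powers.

p⁻¹·q⁻²·r⁴

(((((((p⁴)⁻¹) · p²) / r⁻²)²) · p²) / p⁻¹) · q⁻²
= (((((((p⁴)⁻¹) · p²)²) / ((r⁻²)²)) · p²) / p⁻¹) · q⁻²    [power of a quotient]
= (((((((p⁴)⁻¹)²) · ((p²)²)) / ((r⁻²)²)) · p²) / p⁻¹) · q⁻²    [power of a product]
= ((((((p⁴)⁻²) · ((p²)²)) / ((r⁻²)²)) · p²) / p⁻¹) · q⁻²    [power of a power]
= ((((p⁻⁸ · ((p²)²)) / ((r⁻²)²)) · p²) / p⁻¹) · q⁻²    [power of a power]
= ((((p⁻⁸ · p⁴) / ((r⁻²)²)) · p²) / p⁻¹) · q⁻²    [power of a power]
= (((p⁻⁴ / ((r⁻²)²)) · p²) / p⁻¹) · q⁻²    [product of powers]
= (((p⁻⁴ / r⁻⁴) · p²) / p⁻¹) · q⁻²    [power of a power]
= p⁻¹·q⁻²·r⁴    [quotient of powers; product of powers]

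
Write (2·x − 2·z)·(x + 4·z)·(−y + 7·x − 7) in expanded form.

−2·x^2·y + 14·x^3 − 14·x^2 − 6·x·y·z + 42·x^2·z − 42·x·z + 8·y·z^2 − 56·x·z^2 + 56·z^2

(2·x − 2·z)·(x + 4·z)·(−y + 7·x − 7)
= (2·x^2 + 8·x·z − 2·x·z − 8·z^2)·(−y + 7·x − 7)    [distributive law]
= (2·x^2 + 6·x·z − 8·z^2)·(−y + 7·x − 7)    [combine like terms]
= −2·x^2·y + 14·x^3 − 14·x^2 − 6·x·y·z + 42·x^2·z − 42·x·z + 8·y·z^2 − 56·x·z^2 + 56·z^2    [distributive law]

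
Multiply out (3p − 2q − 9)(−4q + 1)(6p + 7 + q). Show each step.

(3p − 2q − 9)(−4q + 1)(6p + 7 + q)
= (−12pq + 3p + 8q² − 2q + 36q − 9)(6p + 7 + q)    [distributive law]
= (−12pq + 3p + 8q² + 34q − 9)(6p + 7 + q)    [combine like terms]
= −72p²q − 84pq − 12pq² + 18p² + 21p + 3pq + 48pq² + 56q² + 8q³ + 204pq + 238q + 34q² − 54p − 63 − 9q    [distributive law]
= −72p²q + 123pq + 36pq² + 18p² − 33p + 90q² + 8q³ + 229q − 63    [combine like terms]

−72p²q + 123pq + 36pq² + 18p² − 33p + 90q² + 8q³ + 229q − 63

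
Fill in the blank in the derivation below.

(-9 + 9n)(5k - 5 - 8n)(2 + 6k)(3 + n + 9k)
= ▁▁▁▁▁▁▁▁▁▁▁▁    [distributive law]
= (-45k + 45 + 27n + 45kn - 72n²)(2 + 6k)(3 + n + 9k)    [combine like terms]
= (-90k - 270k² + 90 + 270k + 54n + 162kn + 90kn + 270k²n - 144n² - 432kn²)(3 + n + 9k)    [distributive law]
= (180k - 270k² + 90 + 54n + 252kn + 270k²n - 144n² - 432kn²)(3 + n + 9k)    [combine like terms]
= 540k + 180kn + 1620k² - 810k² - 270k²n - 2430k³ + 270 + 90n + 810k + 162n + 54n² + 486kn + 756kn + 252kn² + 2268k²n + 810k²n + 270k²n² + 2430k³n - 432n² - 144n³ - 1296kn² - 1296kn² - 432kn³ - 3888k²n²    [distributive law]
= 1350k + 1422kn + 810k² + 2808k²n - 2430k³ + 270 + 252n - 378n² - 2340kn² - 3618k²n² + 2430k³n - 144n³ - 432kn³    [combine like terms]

By distributive law:

(-45k + 45 + 72n + 45kn - 45n - 72n²)(2 + 6k)(3 + n + 9k)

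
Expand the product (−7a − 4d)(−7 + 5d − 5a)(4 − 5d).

(−7a − 4d)(−7 + 5d − 5a)(4 − 5d)
= (49a − 35ad + 35a² + 28d − 20d² + 20ad)(4 − 5d)    [distributive law]
= (49a − 15ad + 35a² + 28d − 20d²)(4 − 5d)    [combine like terms]
= 196a − 245ad − 60ad + 75ad² + 140a² − 175a²d + 112d − 140d² − 80d² + 100d³    [distributive law]
= 196a − 305ad + 75ad² + 140a² − 175a²d + 112d − 220d² + 100d³    [combine like terms]

196a − 305ad + 75ad² + 140a² − 175a²d + 112d − 220d² + 100d³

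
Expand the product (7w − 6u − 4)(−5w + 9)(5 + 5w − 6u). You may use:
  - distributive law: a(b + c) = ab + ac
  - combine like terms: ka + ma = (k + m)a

(7w − 6u − 4)(−5w + 9)(5 + 5w − 6u)
= (−35w^2 + 63w + 30uw − 54u + 20w − 36)(5 + 5w − 6u)    [distributive law]
= (−35w^2 + 83w + 30uw − 54u − 36)(5 + 5w − 6u)    [combine like terms]
= −175w^2 − 175w^3 + 210uw^2 + 415w + 415w^2 − 498uw + 150uw + 150uw^2 − 180u^2w − 270u − 270uw + 324u^2 − 180 − 180w + 216u    [distributive law]
= 240w^2 − 175w^3 + 360uw^2 + 235w − 618uw − 180u^2w − 54u + 324u^2 − 180    [combine like terms]

240w^2 − 175w^3 + 360uw^2 + 235w − 618uw − 180u^2w − 54u + 324u^2 − 180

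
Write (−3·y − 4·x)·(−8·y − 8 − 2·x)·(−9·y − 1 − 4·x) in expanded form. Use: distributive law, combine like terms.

(−3·y − 4·x)·(−8·y − 8 − 2·x)·(−9·y − 1 − 4·x)
= (24·y^2 + 24·y + 6·x·y + 32·x·y + 32·x + 8·x^2)·(−9·y − 1 − 4·x)    [distributive law]
= (24·y^2 + 24·y + 38·x·y + 32·x + 8·x^2)·(−9·y − 1 − 4·x)    [combine like terms]
= −216·y^3 − 24·y^2 − 96·x·y^2 − 216·y^2 − 24·y − 96·x·y − 342·x·y^2 − 38·x·y − 152·x^2·y − 288·x·y − 32·x − 128·x^2 − 72·x^2·y − 8·x^2 − 32·x^3    [distributive law]
= −216·y^3 − 240·y^2 − 438·x·y^2 − 24·y − 422·x·y − 224·x^2·y − 32·x − 136·x^2 − 32·x^3    [combine like terms]

−216·y^3 − 240·y^2 − 438·x·y^2 − 24·y − 422·x·y − 224·x^2·y − 32·x − 136·x^2 − 32·x^3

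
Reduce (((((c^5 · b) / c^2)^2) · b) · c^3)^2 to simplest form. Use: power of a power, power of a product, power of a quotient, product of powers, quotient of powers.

(((((c^5 · b) / c^2)^2) · b) · c^3)^2
= (((((c^5 · b) / c^2)^2) · b)^2) · ((c^3)^2)    [power of a product]
= (((((c^5 · b) / c^2)^2)^2) · (b^2)) · ((c^3)^2)    [power of a product]
= ((((c^5 · b) / c^2)^4) · (b^2)) · ((c^3)^2)    [power of a power]
= ((((c^5 · b)^4) / ((c^2)^4)) · (b^2)) · ((c^3)^2)    [power of a quotient]
= (((((c^5)^4) · (b^4)) / ((c^2)^4)) · (b^2)) · ((c^3)^2)    [power of a product]
= (((c^20 · (b^4)) / ((c^2)^4)) · (b^2)) · ((c^3)^2)    [power of a power]
= (((c^20 · b^4) / c^8) · (b^2)) · ((c^3)^2)    [power of a power]
= (((c^20 · b^4) / c^8) · b^2) · c^6    [power of a power]
= b^6·c^18    [quotient of powers; product of powers]

b^6·c^18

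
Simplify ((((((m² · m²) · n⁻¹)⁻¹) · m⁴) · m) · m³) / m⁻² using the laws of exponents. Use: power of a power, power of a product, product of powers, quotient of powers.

((((((m² · m²) · n⁻¹)⁻¹) · m⁴) · m) · m³) / m⁻²
= ((((((m² · m²)⁻¹) · ((n⁻¹)⁻¹)) · m⁴) · m) · m³) / m⁻²    [power of a product]
= (((((((m²)⁻¹) · ((m²)⁻¹)) · ((n⁻¹)⁻¹)) · m⁴) · m) · m³) / m⁻²    [power of a product]
= (((((m⁻² · ((m²)⁻¹)) · ((n⁻¹)⁻¹)) · m⁴) · m) · m³) / m⁻²    [power of a power]
= (((((m⁻² · m⁻²) · ((n⁻¹)⁻¹)) · m⁴) · m) · m³) / m⁻²    [power of a power]
= ((((m⁻⁴ · ((n⁻¹)⁻¹)) · m⁴) · m) · m³) / m⁻²    [product of powers]
= ((((m⁻⁴ · n) · m⁴) · m) · m³) / m⁻²    [power of a power]
= m⁶·n    [quotient of powers; product of powers]

m⁶·n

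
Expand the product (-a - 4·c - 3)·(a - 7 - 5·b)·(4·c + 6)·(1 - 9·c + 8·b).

50·a^2·c + 36·a^2·c^2 - 32·a^2·b·c - 6·a^2 - 48·a^2·b - 224·a·c + 56·a·c^2 - 314·a·b·c + 24·a + 222·a·b - 308·a·b·c^2 + 160·a·b^2·c + 240·a·b^2 + 144·a·c^3 - 2156·c^2 - 1008·c^3 - 644·b·c^2 - 882·c + 1386·b·c - 720·b·c^3 + 640·b^2·c^2 + 1440·b^2·c + 126 + 1098·b + 720·b^2

(-a - 4·c - 3)·(a - 7 - 5·b)·(4·c + 6)·(1 - 9·c + 8·b)
= (-a^2 + 7·a + 5·a·b - 4·a·c + 28·c + 20·b·c - 3·a + 21 + 15·b)·(4·c + 6)·(1 - 9·c + 8·b)    [distributive law]
= (-a^2 + 4·a + 5·a·b - 4·a·c + 28·c + 20·b·c + 21 + 15·b)·(4·c + 6)·(1 - 9·c + 8·b)    [combine like terms]
= (-4·a^2·c - 6·a^2 + 16·a·c + 24·a + 20·a·b·c + 30·a·b - 16·a·c^2 - 24·a·c + 112·c^2 + 168·c + 80·b·c^2 + 120·b·c + 84·c + 126 + 60·b·c + 90·b)·(1 - 9·c + 8·b)    [distributive law]
= (-4·a^2·c - 6·a^2 - 8·a·c + 24·a + 20·a·b·c + 30·a·b - 16·a·c^2 + 112·c^2 + 252·c + 80·b·c^2 + 180·b·c + 126 + 90·b)·(1 - 9·c + 8·b)    [combine like terms]
= -4·a^2·c + 36·a^2·c^2 - 32·a^2·b·c - 6·a^2 + 54·a^2·c - 48·a^2·b - 8·a·c + 72·a·c^2 - 64·a·b·c + 24·a - 216·a·c + 192·a·b + 20·a·b·c - 180·a·b·c^2 + 160·a·b^2·c + 30·a·b - 270·a·b·c + 240·a·b^2 - 16·a·c^2 + 144·a·c^3 - 128·a·b·c^2 + 112·c^2 - 1008·c^3 + 896·b·c^2 + 252·c - 2268·c^2 + 2016·b·c + 80·b·c^2 - 720·b·c^3 + 640·b^2·c^2 + 180·b·c - 1620·b·c^2 + 1440·b^2·c + 126 - 1134·c + 1008·b + 90·b - 810·b·c + 720·b^2    [distributive law]
= 50·a^2·c + 36·a^2·c^2 - 32·a^2·b·c - 6·a^2 - 48·a^2·b - 224·a·c + 56·a·c^2 - 314·a·b·c + 24·a + 222·a·b - 308·a·b·c^2 + 160·a·b^2·c + 240·a·b^2 + 144·a·c^3 - 2156·c^2 - 1008·c^3 - 644·b·c^2 - 882·c + 1386·b·c - 720·b·c^3 + 640·b^2·c^2 + 1440·b^2·c + 126 + 1098·b + 720·b^2    [combine like terms]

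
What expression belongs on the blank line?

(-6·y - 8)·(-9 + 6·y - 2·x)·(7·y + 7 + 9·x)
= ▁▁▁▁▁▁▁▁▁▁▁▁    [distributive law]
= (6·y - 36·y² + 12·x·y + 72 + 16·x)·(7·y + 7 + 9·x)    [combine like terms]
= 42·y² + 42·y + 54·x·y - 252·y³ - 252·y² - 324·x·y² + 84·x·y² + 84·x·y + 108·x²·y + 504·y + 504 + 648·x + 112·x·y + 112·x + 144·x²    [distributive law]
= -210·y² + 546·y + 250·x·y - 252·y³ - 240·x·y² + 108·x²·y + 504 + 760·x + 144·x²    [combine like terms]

After distributive law, the bracketed line is:

(54·y - 36·y² + 12·x·y + 72 - 48·y + 16·x)·(7·y + 7 + 9·x)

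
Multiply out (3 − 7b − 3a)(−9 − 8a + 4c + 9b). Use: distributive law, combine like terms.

−27 + 3a + 12c + 90b + 29ab − 28bc − 63b² + 24a² − 12ac

(3 − 7b − 3a)(−9 − 8a + 4c + 9b)
= −27 − 24a + 12c + 27b + 63b + 56ab − 28bc − 63b² + 27a + 24a² − 12ac − 27ab    [distributive law]
= −27 + 3a + 12c + 90b + 29ab − 28bc − 63b² + 24a² − 12ac    [combine like terms]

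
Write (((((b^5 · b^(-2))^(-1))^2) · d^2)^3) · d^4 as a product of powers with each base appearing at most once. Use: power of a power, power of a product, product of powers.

b^(-18)d^10

(((((b^5 · b^(-2))^(-1))^2) · d^2)^3) · d^4
= (((((b^5 · b^(-2))^(-1))^2)^3) · ((d^2)^3)) · d^4    [power of a product]
= ((((b^5 · b^(-2))^(-1))^6) · ((d^2)^3)) · d^4    [power of a power]
= (((b^5 · b^(-2))^(-6)) · ((d^2)^3)) · d^4    [power of a power]
= ((((b^5)^(-6)) · ((b^(-2))^(-6))) · ((d^2)^3)) · d^4    [power of a product]
= ((b^(-30) · ((b^(-2))^(-6))) · ((d^2)^3)) · d^4    [power of a power]
= ((b^(-30) · b^12) · ((d^2)^3)) · d^4    [power of a power]
= (b^(-18) · ((d^2)^3)) · d^4    [product of powers]
= (b^(-18) · d^6) · d^4    [power of a power]
= b^(-18)d^10    [product of powers]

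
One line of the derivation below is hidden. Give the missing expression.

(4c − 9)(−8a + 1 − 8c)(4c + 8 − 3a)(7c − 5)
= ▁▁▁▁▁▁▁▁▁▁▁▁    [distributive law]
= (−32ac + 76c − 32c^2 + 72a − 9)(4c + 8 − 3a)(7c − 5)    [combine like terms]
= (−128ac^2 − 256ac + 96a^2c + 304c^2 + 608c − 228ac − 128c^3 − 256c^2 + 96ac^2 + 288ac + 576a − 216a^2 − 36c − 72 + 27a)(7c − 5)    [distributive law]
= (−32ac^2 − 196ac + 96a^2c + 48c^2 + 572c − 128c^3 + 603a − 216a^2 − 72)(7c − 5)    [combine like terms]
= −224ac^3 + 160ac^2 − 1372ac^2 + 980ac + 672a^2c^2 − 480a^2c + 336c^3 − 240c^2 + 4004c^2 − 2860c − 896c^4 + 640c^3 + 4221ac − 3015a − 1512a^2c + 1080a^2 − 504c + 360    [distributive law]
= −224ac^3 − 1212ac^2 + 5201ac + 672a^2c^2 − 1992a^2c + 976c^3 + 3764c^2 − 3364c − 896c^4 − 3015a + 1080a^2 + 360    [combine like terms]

After distributive law, the bracketed line is:

(−32ac + 4c − 32c^2 + 72a − 9 + 72c)(4c + 8 − 3a)(7c − 5)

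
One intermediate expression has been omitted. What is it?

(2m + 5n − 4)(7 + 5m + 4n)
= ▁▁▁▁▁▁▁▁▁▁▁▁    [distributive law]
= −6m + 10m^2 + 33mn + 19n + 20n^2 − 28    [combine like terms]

By distributive law:

14m + 10m^2 + 8mn + 35n + 25mn + 20n^2 − 28 − 20m − 16n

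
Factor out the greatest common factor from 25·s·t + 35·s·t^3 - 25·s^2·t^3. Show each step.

25·s·t + 35·s·t^3 - 25·s^2·t^3
= 5(5·s·t + 7·s·t^3 - 5·s^2·t^3)    [factor out 5]
= 5·s·t(5 + 7·t^2 - 5·s·t^2)    [factor out s·t]

5·s·t(5 + 7·t^2 - 5·s·t^2)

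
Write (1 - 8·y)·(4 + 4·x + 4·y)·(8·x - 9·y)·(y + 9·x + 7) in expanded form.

-2112·x·y + 512·x^2 + 224·x + 1728·y^2 - 252·y - 4100·x^2·y + 288·x^3 + 2232·x·y^2 + 2268·y^3 + 32·x^2·y^2 - 2304·x^3·y + 2624·x·y^3 + 288·y^4

(1 - 8·y)·(4 + 4·x + 4·y)·(8·x - 9·y)·(y + 9·x + 7)
= (4 + 4·x + 4·y - 32·y - 32·x·y - 32·y^2)·(8·x - 9·y)·(y + 9·x + 7)    [distributive law]
= (4 + 4·x - 28·y - 32·x·y - 32·y^2)·(8·x - 9·y)·(y + 9·x + 7)    [combine like terms]
= (32·x - 36·y + 32·x^2 - 36·x·y - 224·x·y + 252·y^2 - 256·x^2·y + 288·x·y^2 - 256·x·y^2 + 288·y^3)·(y + 9·x + 7)    [distributive law]
= (32·x - 36·y + 32·x^2 - 260·x·y + 252·y^2 - 256·x^2·y + 32·x·y^2 + 288·y^3)·(y + 9·x + 7)    [combine like terms]
= 32·x·y + 288·x^2 + 224·x - 36·y^2 - 324·x·y - 252·y + 32·x^2·y + 288·x^3 + 224·x^2 - 260·x·y^2 - 2340·x^2·y - 1820·x·y + 252·y^3 + 2268·x·y^2 + 1764·y^2 - 256·x^2·y^2 - 2304·x^3·y - 1792·x^2·y + 32·x·y^3 + 288·x^2·y^2 + 224·x·y^2 + 288·y^4 + 2592·x·y^3 + 2016·y^3    [distributive law]
= -2112·x·y + 512·x^2 + 224·x + 1728·y^2 - 252·y - 4100·x^2·y + 288·x^3 + 2232·x·y^2 + 2268·y^3 + 32·x^2·y^2 - 2304·x^3·y + 2624·x·y^3 + 288·y^4    [combine like terms]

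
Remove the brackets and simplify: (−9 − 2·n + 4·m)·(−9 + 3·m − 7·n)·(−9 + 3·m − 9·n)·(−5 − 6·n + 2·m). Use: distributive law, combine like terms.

3645 + 11664·n − 5508·m − 13356·m·n + 3105·m² + 13023·n² + 5064·m²·n − 774·m³ − 10146·m·n² + 5760·n³ + 1956·m²·n² − 636·m³·n − 2340·m·n³ + 756·n⁴ + 72·m⁴

(−9 − 2·n + 4·m)·(−9 + 3·m − 7·n)·(−9 + 3·m − 9·n)·(−5 − 6·n + 2·m)
= (81 − 27·m + 63·n + 18·n − 6·m·n + 14·n² − 36·m + 12·m² − 28·m·n)·(−9 + 3·m − 9·n)·(−5 − 6·n + 2·m)    [distributive law]
= (81 − 63·m + 81·n − 34·m·n + 14·n² + 12·m²)·(−9 + 3·m − 9·n)·(−5 − 6·n + 2·m)    [combine like terms]
= (−729 + 243·m − 729·n + 567·m − 189·m² + 567·m·n − 729·n + 243·m·n − 729·n² + 306·m·n − 102·m²·n + 306·m·n² − 126·n² + 42·m·n² − 126·n³ − 108·m² + 36·m³ − 108·m²·n)·(−5 − 6·n + 2·m)    [distributive law]
= (−729 + 810·m − 1458·n − 297·m² + 1116·m·n − 855·n² − 210·m²·n + 348·m·n² − 126·n³ + 36·m³)·(−5 − 6·n + 2·m)    [combine like terms]
= 3645 + 4374·n − 1458·m − 4050·m − 4860·m·n + 1620·m² + 7290·n + 8748·n² − 2916·m·n + 1485·m² + 1782·m²·n − 594·m³ − 5580·m·n − 6696·m·n² + 2232·m²·n + 4275·n² + 5130·n³ − 1710·m·n² + 1050·m²·n + 1260·m²·n² − 420·m³·n − 1740·m·n² − 2088·m·n³ + 696·m²·n² + 630·n³ + 756·n⁴ − 252·m·n³ − 180·m³ − 216·m³·n + 72·m⁴    [distributive law]
= 3645 + 11664·n − 5508·m − 13356·m·n + 3105·m² + 13023·n² + 5064·m²·n − 774·m³ − 10146·m·n² + 5760·n³ + 1956·m²·n² − 636·m³·n − 2340·m·n³ + 756·n⁴ + 72·m⁴    [combine like terms]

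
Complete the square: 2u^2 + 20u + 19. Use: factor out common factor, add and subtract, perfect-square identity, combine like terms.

2(u + 5)^2 - 31

2u^2 + 20u + 19
= 2(u^2 + 10u) + 19    [factor out 2 from the u-terms]
= 2(u^2 + 10u + 25 - 25) + 19    [add and subtract 25 inside the bracket]
= 2(u + 5)^2 - 50 + 19    [perfect-square identity]
= 2(u + 5)^2 - 31    [combine constants]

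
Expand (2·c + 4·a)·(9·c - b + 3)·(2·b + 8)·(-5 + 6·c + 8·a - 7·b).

(2·c + 4·a)·(9·c - b + 3)·(2·b + 8)·(-5 + 6·c + 8·a - 7·b)
= (18·c^2 - 2·b·c + 6·c + 36·a·c - 4·a·b + 12·a)·(2·b + 8)·(-5 + 6·c + 8·a - 7·b)    [distributive law]
= (36·b·c^2 + 144·c^2 - 4·b^2·c - 16·b·c + 12·b·c + 48·c + 72·a·b·c + 288·a·c - 8·a·b^2 - 32·a·b + 24·a·b + 96·a)·(-5 + 6·c + 8·a - 7·b)    [distributive law]
= (36·b·c^2 + 144·c^2 - 4·b^2·c - 4·b·c + 48·c + 72·a·b·c + 288·a·c - 8·a·b^2 - 8·a·b + 96·a)·(-5 + 6·c + 8·a - 7·b)    [combine like terms]
= -180·b·c^2 + 216·b·c^3 + 288·a·b·c^2 - 252·b^2·c^2 - 720·c^2 + 864·c^3 + 1152·a·c^2 - 1008·b·c^2 + 20·b^2·c - 24·b^2·c^2 - 32·a·b^2·c + 28·b^3·c + 20·b·c - 24·b·c^2 - 32·a·b·c + 28·b^2·c - 240·c + 288·c^2 + 384·a·c - 336·b·c - 360·a·b·c + 432·a·b·c^2 + 576·a^2·b·c - 504·a·b^2·c - 1440·a·c + 1728·a·c^2 + 2304·a^2·c - 2016·a·b·c + 40·a·b^2 - 48·a·b^2·c - 64·a^2·b^2 + 56·a·b^3 + 40·a·b - 48·a·b·c - 64·a^2·b + 56·a·b^2 - 480·a + 576·a·c + 768·a^2 - 672·a·b    [distributive law]
= -1212·b·c^2 + 216·b·c^3 + 720·a·b·c^2 - 276·b^2·c^2 - 432·c^2 + 864·c^3 + 2880·a·c^2 + 48·b^2·c - 584·a·b^2·c + 28·b^3·c - 316·b·c - 2456·a·b·c - 240·c - 480·a·c + 576·a^2·b·c + 2304·a^2·c + 96·a·b^2 - 64·a^2·b^2 + 56·a·b^3 - 632·a·b - 64·a^2·b - 480·a + 768·a^2    [combine like terms]

-1212·b·c^2 + 216·b·c^3 + 720·a·b·c^2 - 276·b^2·c^2 - 432·c^2 + 864·c^3 + 2880·a·c^2 + 48·b^2·c - 584·a·b^2·c + 28·b^3·c - 316·b·c - 2456·a·b·c - 240·c - 480·a·c + 576·a^2·b·c + 2304·a^2·c + 96·a·b^2 - 64·a^2·b^2 + 56·a·b^3 - 632·a·b - 64·a^2·b - 480·a + 768·a^2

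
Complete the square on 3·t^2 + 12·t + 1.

3(t + 2)^2 − 11

3·t^2 + 12·t + 1
= 3(t^2 + 4·t) + 1    [factor out 3 from the t-terms]
= 3(t^2 + 4·t + 4 − 4) + 1    [add and subtract 4 inside the bracket]
= 3(t + 2)^2 − 12 + 1    [perfect-square identity]
= 3(t + 2)^2 − 11    [combine constants]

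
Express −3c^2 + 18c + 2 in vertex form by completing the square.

−3c^2 + 18c + 2
= −3(c^2 − 6c) + 2    [factor out -3 from the c-terms]
= −3(c^2 − 6c + 9 − 9) + 2    [add and subtract 9 inside the bracket]
= −3(c − 3)^2 + 27 + 2    [perfect-square identity]
= −3(c − 3)^2 + 29    [combine constants]

−3(c − 3)^2 + 29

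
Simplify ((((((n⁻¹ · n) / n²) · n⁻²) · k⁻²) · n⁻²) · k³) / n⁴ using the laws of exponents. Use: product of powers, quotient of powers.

((((((n⁻¹ · n) / n²) · n⁻²) · k⁻²) · n⁻²) · k³) / n⁴
= (((((n⁰ / n²) · n⁻²) · k⁻²) · n⁻²) · k³) / n⁴    [product of powers]
= ((((n⁻² · n⁻²) · k⁻²) · n⁻²) · k³) / n⁴    [quotient of powers]
= (((n⁻⁴ · k⁻²) · n⁻²) · k³) / n⁴    [product of powers]
= k·n⁻¹⁰    [quotient of powers; product of powers]

k·n⁻¹⁰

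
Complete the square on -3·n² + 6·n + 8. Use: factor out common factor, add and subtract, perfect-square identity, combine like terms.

-3·n² + 6·n + 8
= -3(n² - 2·n) + 8    [factor out -3 from the n-terms]
= -3(n² - 2·n + 1 - 1) + 8    [add and subtract 1 inside the bracket]
= -3(n - 1)² + 3 + 8    [perfect-square identity]
= -3(n - 1)² + 11    [combine constants]

-3(n - 1)² + 11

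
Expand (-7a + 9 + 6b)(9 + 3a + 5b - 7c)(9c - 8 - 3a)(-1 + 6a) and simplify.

(-7a + 9 + 6b)(9 + 3a + 5b - 7c)(9c - 8 - 3a)(-1 + 6a)
= (-63a - 21a^2 - 35ab + 49ac + 81 + 27a + 45b - 63c + 54b + 18ab + 30b^2 - 42bc)(9c - 8 - 3a)(-1 + 6a)    [distributive law]
= (-36a - 21a^2 - 17ab + 49ac + 81 + 99b - 63c + 30b^2 - 42bc)(9c - 8 - 3a)(-1 + 6a)    [combine like terms]
= (-324ac + 288a + 108a^2 - 189a^2c + 168a^2 + 63a^3 - 153abc + 136ab + 51a^2b + 441ac^2 - 392ac - 147a^2c + 729c - 648 - 243a + 891bc - 792b - 297ab - 567c^2 + 504c + 189ac + 270b^2c - 240b^2 - 90ab^2 - 378bc^2 + 336bc + 126abc)(-1 + 6a)    [distributive law]
= (-527ac + 45a + 276a^2 - 336a^2c + 63a^3 - 27abc - 161ab + 51a^2b + 441ac^2 + 1233c - 648 + 1227bc - 792b - 567c^2 + 270b^2c - 240b^2 - 90ab^2 - 378bc^2)(-1 + 6a)    [combine like terms]
= 527ac - 3162a^2c - 45a + 270a^2 - 276a^2 + 1656a^3 + 336a^2c - 2016a^3c - 63a^3 + 378a^4 + 27abc - 162a^2bc + 161ab - 966a^2b - 51a^2b + 306a^3b - 441ac^2 + 2646a^2c^2 - 1233c + 7398ac + 648 - 3888a - 1227bc + 7362abc + 792b - 4752ab + 567c^2 - 3402ac^2 - 270b^2c + 1620ab^2c + 240b^2 - 1440ab^2 + 90ab^2 - 540a^2b^2 + 378bc^2 - 2268abc^2    [distributive law]
= 7925ac - 2826a^2c - 3933a - 6a^2 + 1593a^3 - 2016a^3c + 378a^4 + 7389abc - 162a^2bc - 4591ab - 1017a^2b + 306a^3b - 3843ac^2 + 2646a^2c^2 - 1233c + 648 - 1227bc + 792b + 567c^2 - 270b^2c + 1620ab^2c + 240b^2 - 1350ab^2 - 540a^2b^2 + 378bc^2 - 2268abc^2    [combine like terms]

7925ac - 2826a^2c - 3933a - 6a^2 + 1593a^3 - 2016a^3c + 378a^4 + 7389abc - 162a^2bc - 4591ab - 1017a^2b + 306a^3b - 3843ac^2 + 2646a^2c^2 - 1233c + 648 - 1227bc + 792b + 567c^2 - 270b^2c + 1620ab^2c + 240b^2 - 1350ab^2 - 540a^2b^2 + 378bc^2 - 2268abc^2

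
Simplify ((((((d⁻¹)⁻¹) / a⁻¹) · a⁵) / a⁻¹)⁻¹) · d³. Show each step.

((((((d⁻¹)⁻¹) / a⁻¹) · a⁵) / a⁻¹)⁻¹) · d³
= ((((((d⁻¹)⁻¹) / a⁻¹) · a⁵)⁻¹) / ((a⁻¹)⁻¹)) · d³    [power of a quotient]
= ((((((d⁻¹)⁻¹) / a⁻¹)⁻¹) · ((a⁵)⁻¹)) / ((a⁻¹)⁻¹)) · d³    [power of a product]
= ((((((d⁻¹)⁻¹)⁻¹) / ((a⁻¹)⁻¹)) · ((a⁵)⁻¹)) / ((a⁻¹)⁻¹)) · d³    [power of a quotient]
= (((((d⁻¹)¹) / ((a⁻¹)⁻¹)) · ((a⁵)⁻¹)) / ((a⁻¹)⁻¹)) · d³    [power of a power]
= (((d⁻¹ / ((a⁻¹)⁻¹)) · ((a⁵)⁻¹)) / ((a⁻¹)⁻¹)) · d³    [power of a power]
= (((d⁻¹ / a) · ((a⁵)⁻¹)) / ((a⁻¹)⁻¹)) · d³    [power of a power]
= (((d⁻¹ / a) · a⁻⁵) / ((a⁻¹)⁻¹)) · d³    [power of a power]
= (((d⁻¹ / a) · a⁻⁵) / a) · d³    [power of a power]
= a⁻⁷d²    [quotient of powers; product of powers]

a⁻⁷d²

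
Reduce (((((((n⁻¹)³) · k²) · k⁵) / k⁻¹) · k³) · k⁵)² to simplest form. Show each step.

(((((((n⁻¹)³) · k²) · k⁵) / k⁻¹) · k³) · k⁵)²
= (((((((n⁻¹)³) · k²) · k⁵) / k⁻¹) · k³)²) · ((k⁵)²)    [power of a product]
= (((((((n⁻¹)³) · k²) · k⁵) / k⁻¹)²) · ((k³)²)) · ((k⁵)²)    [power of a product]
= (((((((n⁻¹)³) · k²) · k⁵)²) / ((k⁻¹)²)) · ((k³)²)) · ((k⁵)²)    [power of a quotient]
= (((((((n⁻¹)³) · k²)²) · ((k⁵)²)) / ((k⁻¹)²)) · ((k³)²)) · ((k⁵)²)    [power of a product]
= (((((((n⁻¹)³)²) · ((k²)²)) · ((k⁵)²)) / ((k⁻¹)²)) · ((k³)²)) · ((k⁵)²)    [power of a product]
= ((((((n⁻¹)⁶) · ((k²)²)) · ((k⁵)²)) / ((k⁻¹)²)) · ((k³)²)) · ((k⁵)²)    [power of a power]
= ((((n⁻⁶ · ((k²)²)) · ((k⁵)²)) / ((k⁻¹)²)) · ((k³)²)) · ((k⁵)²)    [power of a power]
= ((((n⁻⁶ · k⁴) · ((k⁵)²)) / ((k⁻¹)²)) · ((k³)²)) · ((k⁵)²)    [power of a power]
= ((((n⁻⁶ · k⁴) · k¹⁰) / ((k⁻¹)²)) · ((k³)²)) · ((k⁵)²)    [power of a power]
= ((((n⁻⁶ · k⁴) · k¹⁰) / k⁻²) · ((k³)²)) · ((k⁵)²)    [power of a power]
= ((((n⁻⁶ · k⁴) · k¹⁰) / k⁻²) · k⁶) · ((k⁵)²)    [power of a power]
= ((((n⁻⁶ · k⁴) · k¹⁰) / k⁻²) · k⁶) · k¹⁰    [power of a power]
= k³²n⁻⁶    [quotient of powers; product of powers]

k³²n⁻⁶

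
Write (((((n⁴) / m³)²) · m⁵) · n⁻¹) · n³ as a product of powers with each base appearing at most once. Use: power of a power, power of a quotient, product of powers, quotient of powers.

m⁻¹n¹⁰

(((((n⁴) / m³)²) · m⁵) · n⁻¹) · n³
= (((((n⁴)²) / ((m³)²)) · m⁵) · n⁻¹) · n³    [power of a quotient]
= ((((n⁸) / ((m³)²)) · m⁵) · n⁻¹) · n³    [power of a power]
= (((n⁸ / m⁶) · m⁵) · n⁻¹) · n³    [power of a power]
= m⁻¹n¹⁰    [quotient of powers; product of powers]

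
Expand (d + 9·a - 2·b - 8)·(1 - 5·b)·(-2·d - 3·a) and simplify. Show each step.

-2·d^2 - 21·a·d + 10·b·d^2 + 105·a·b·d - 27·a^2 + 135·a^2·b - 76·b·d - 114·a·b - 20·b^2·d - 30·a·b^2 + 16·d + 24·a

(d + 9·a - 2·b - 8)·(1 - 5·b)·(-2·d - 3·a)
= (d - 5·b·d + 9·a - 45·a·b - 2·b + 10·b^2 - 8 + 40·b)·(-2·d - 3·a)    [distributive law]
= (d - 5·b·d + 9·a - 45·a·b + 38·b + 10·b^2 - 8)·(-2·d - 3·a)    [combine like terms]
= -2·d^2 - 3·a·d + 10·b·d^2 + 15·a·b·d - 18·a·d - 27·a^2 + 90·a·b·d + 135·a^2·b - 76·b·d - 114·a·b - 20·b^2·d - 30·a·b^2 + 16·d + 24·a    [distributive law]
= -2·d^2 - 21·a·d + 10·b·d^2 + 105·a·b·d - 27·a^2 + 135·a^2·b - 76·b·d - 114·a·b - 20·b^2·d - 30·a·b^2 + 16·d + 24·a    [combine like terms]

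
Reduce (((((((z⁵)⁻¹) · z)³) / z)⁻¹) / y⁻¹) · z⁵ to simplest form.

yz¹⁸

(((((((z⁵)⁻¹) · z)³) / z)⁻¹) / y⁻¹) · z⁵
= (((((((z⁵)⁻¹) · z)³)⁻¹) / (z⁻¹)) / y⁻¹) · z⁵    [power of a quotient]
= ((((((z⁵)⁻¹) · z)⁻³) / (z⁻¹)) / y⁻¹) · z⁵    [power of a power]
= ((((((z⁵)⁻¹)⁻³) · (z⁻³)) / (z⁻¹)) / y⁻¹) · z⁵    [power of a product]
= (((((z⁵)³) · (z⁻³)) / (z⁻¹)) / y⁻¹) · z⁵    [power of a power]
= (((z¹⁵ · (z⁻³)) / (z⁻¹)) / y⁻¹) · z⁵    [power of a power]
= ((z¹² / (z⁻¹)) / y⁻¹) · z⁵    [product of powers]
= (z¹³ / y⁻¹) · z⁵    [quotient of powers]
= yz¹⁸    [quotient of powers; product of powers]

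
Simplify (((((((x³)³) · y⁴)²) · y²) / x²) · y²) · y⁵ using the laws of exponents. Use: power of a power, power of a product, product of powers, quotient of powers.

(((((((x³)³) · y⁴)²) · y²) / x²) · y²) · y⁵
= (((((((x³)³)²) · ((y⁴)²)) · y²) / x²) · y²) · y⁵    [power of a product]
= ((((((x³)⁶) · ((y⁴)²)) · y²) / x²) · y²) · y⁵    [power of a power]
= ((((x¹⁸ · ((y⁴)²)) · y²) / x²) · y²) · y⁵    [power of a power]
= ((((x¹⁸ · y⁸) · y²) / x²) · y²) · y⁵    [power of a power]
= x¹⁶·y¹⁷    [quotient of powers; product of powers]

x¹⁶·y¹⁷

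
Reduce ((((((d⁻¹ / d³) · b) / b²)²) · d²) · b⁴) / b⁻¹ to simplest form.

b³d⁻⁶

((((((d⁻¹ / d³) · b) / b²)²) · d²) · b⁴) / b⁻¹
= ((((((d⁻¹ / d³) · b)²) / ((b²)²)) · d²) · b⁴) / b⁻¹    [power of a quotient]
= ((((((d⁻¹ / d³)²) · (b²)) / ((b²)²)) · d²) · b⁴) / b⁻¹    [power of a product]
= (((((((d⁻¹)²) / ((d³)²)) · (b²)) / ((b²)²)) · d²) · b⁴) / b⁻¹    [power of a quotient]
= (((((d⁻² / ((d³)²)) · (b²)) / ((b²)²)) · d²) · b⁴) / b⁻¹    [power of a power]
= (((((d⁻² / d⁶) · (b²)) / ((b²)²)) · d²) · b⁴) / b⁻¹    [power of a power]
= ((((d⁻⁸ · (b²)) / ((b²)²)) · d²) · b⁴) / b⁻¹    [quotient of powers]
= ((((d⁻⁸ · b²) / b⁴) · d²) · b⁴) / b⁻¹    [power of a power]
= b³d⁻⁶    [quotient of powers; product of powers]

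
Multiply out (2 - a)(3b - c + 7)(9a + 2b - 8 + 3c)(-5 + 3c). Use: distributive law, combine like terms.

-320ab + 227abc - 60b^2 + 36b^2c + 100b - 130bc + 42bc^2 + 781ac - 156ac^2 - 626c + 204c^2 - 18c^3 - 910a + 560 + 135a^2b - 81a^2bc + 30ab^2 - 18ab^2c - 21abc^2 - 234a^2c + 27a^2c^2 + 9ac^3 + 315a^2

(2 - a)(3b - c + 7)(9a + 2b - 8 + 3c)(-5 + 3c)
= (6b - 2c + 14 - 3ab + ac - 7a)(9a + 2b - 8 + 3c)(-5 + 3c)    [distributive law]
= (54ab + 12b^2 - 48b + 18bc - 18ac - 4bc + 16c - 6c^2 + 126a + 28b - 112 + 42c - 27a^2b - 6ab^2 + 24ab - 9abc + 9a^2c + 2abc - 8ac + 3ac^2 - 63a^2 - 14ab + 56a - 21ac)(-5 + 3c)    [distributive law]
= (64ab + 12b^2 - 20b + 14bc - 47ac + 58c - 6c^2 + 182a - 112 - 27a^2b - 6ab^2 - 7abc + 9a^2c + 3ac^2 - 63a^2)(-5 + 3c)    [combine like terms]
= -320ab + 192abc - 60b^2 + 36b^2c + 100b - 60bc - 70bc + 42bc^2 + 235ac - 141ac^2 - 290c + 174c^2 + 30c^2 - 18c^3 - 910a + 546ac + 560 - 336c + 135a^2b - 81a^2bc + 30ab^2 - 18ab^2c + 35abc - 21abc^2 - 45a^2c + 27a^2c^2 - 15ac^2 + 9ac^3 + 315a^2 - 189a^2c    [distributive law]
= -320ab + 227abc - 60b^2 + 36b^2c + 100b - 130bc + 42bc^2 + 781ac - 156ac^2 - 626c + 204c^2 - 18c^3 - 910a + 560 + 135a^2b - 81a^2bc + 30ab^2 - 18ab^2c - 21abc^2 - 234a^2c + 27a^2c^2 + 9ac^3 + 315a^2    [combine like terms]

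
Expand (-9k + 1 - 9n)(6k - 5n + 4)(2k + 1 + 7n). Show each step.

(-9k + 1 - 9n)(6k - 5n + 4)(2k + 1 + 7n)
= (-54k^2 + 45kn - 36k + 6k - 5n + 4 - 54kn + 45n^2 - 36n)(2k + 1 + 7n)    [distributive law]
= (-54k^2 - 9kn - 30k - 41n + 4 + 45n^2)(2k + 1 + 7n)    [combine like terms]
= -108k^3 - 54k^2 - 378k^2n - 18k^2n - 9kn - 63kn^2 - 60k^2 - 30k - 210kn - 82kn - 41n - 287n^2 + 8k + 4 + 28n + 90kn^2 + 45n^2 + 315n^3    [distributive law]
= -108k^3 - 114k^2 - 396k^2n - 301kn + 27kn^2 - 22k - 13n - 242n^2 + 4 + 315n^3    [combine like terms]

-108k^3 - 114k^2 - 396k^2n - 301kn + 27kn^2 - 22k - 13n - 242n^2 + 4 + 315n^3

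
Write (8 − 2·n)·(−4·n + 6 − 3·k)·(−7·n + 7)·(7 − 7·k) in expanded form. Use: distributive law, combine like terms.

2548·n^2 − 2842·k·n^2 − 4508·n + 5978·k·n + 2352 − 3528·k − 1470·k^2·n + 1176·k^2 − 392·n^3 + 392·k·n^3 + 294·k^2·n^2

(8 − 2·n)·(−4·n + 6 − 3·k)·(−7·n + 7)·(7 − 7·k)
= (−32·n + 48 − 24·k + 8·n^2 − 12·n + 6·k·n)·(−7·n + 7)·(7 − 7·k)    [distributive law]
= (−44·n + 48 − 24·k + 8·n^2 + 6·k·n)·(−7·n + 7)·(7 − 7·k)    [combine like terms]
= (308·n^2 − 308·n − 336·n + 336 + 168·k·n − 168·k − 56·n^3 + 56·n^2 − 42·k·n^2 + 42·k·n)·(7 − 7·k)    [distributive law]
= (364·n^2 − 644·n + 336 + 210·k·n − 168·k − 56·n^3 − 42·k·n^2)·(7 − 7·k)    [combine like terms]
= 2548·n^2 − 2548·k·n^2 − 4508·n + 4508·k·n + 2352 − 2352·k + 1470·k·n − 1470·k^2·n − 1176·k + 1176·k^2 − 392·n^3 + 392·k·n^3 − 294·k·n^2 + 294·k^2·n^2    [distributive law]
= 2548·n^2 − 2842·k·n^2 − 4508·n + 5978·k·n + 2352 − 3528·k − 1470·k^2·n + 1176·k^2 − 392·n^3 + 392·k·n^3 + 294·k^2·n^2    [combine like terms]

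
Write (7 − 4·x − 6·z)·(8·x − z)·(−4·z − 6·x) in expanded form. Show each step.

(7 − 4·x − 6·z)·(8·x − z)·(−4·z − 6·x)
= (56·x − 7·z − 32·x^2 + 4·x·z − 48·x·z + 6·z^2)·(−4·z − 6·x)    [distributive law]
= (56·x − 7·z − 32·x^2 − 44·x·z + 6·z^2)·(−4·z − 6·x)    [combine like terms]
= −224·x·z − 336·x^2 + 28·z^2 + 42·x·z + 128·x^2·z + 192·x^3 + 176·x·z^2 + 264·x^2·z − 24·z^3 − 36·x·z^2    [distributive law]
= −182·x·z − 336·x^2 + 28·z^2 + 392·x^2·z + 192·x^3 + 140·x·z^2 − 24·z^3    [combine like terms]

−182·x·z − 336·x^2 + 28·z^2 + 392·x^2·z + 192·x^3 + 140·x·z^2 − 24·z^3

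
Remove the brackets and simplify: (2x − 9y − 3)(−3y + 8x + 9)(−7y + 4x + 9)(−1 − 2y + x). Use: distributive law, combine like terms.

(2x − 9y − 3)(−3y + 8x + 9)(−7y + 4x + 9)(−1 − 2y + x)
= (−6xy + 16x^2 + 18x + 27y^2 − 72xy − 81y + 9y − 24x − 27)(−7y + 4x + 9)(−1 − 2y + x)    [distributive law]
= (−78xy + 16x^2 − 6x + 27y^2 − 72y − 27)(−7y + 4x + 9)(−1 − 2y + x)    [combine like terms]
= (546xy^2 − 312x^2y − 702xy − 112x^2y + 64x^3 + 144x^2 + 42xy − 24x^2 − 54x − 189y^3 + 108xy^2 + 243y^2 + 504y^2 − 288xy − 648y + 189y − 108x − 243)(−1 − 2y + x)    [distributive law]
= (654xy^2 − 424x^2y − 948xy + 64x^3 + 120x^2 − 162x − 189y^3 + 747y^2 − 459y − 243)(−1 − 2y + x)    [combine like terms]
= −654xy^2 − 1308xy^3 + 654x^2y^2 + 424x^2y + 848x^2y^2 − 424x^3y + 948xy + 1896xy^2 − 948x^2y − 64x^3 − 128x^3y + 64x^4 − 120x^2 − 240x^2y + 120x^3 + 162x + 324xy − 162x^2 + 189y^3 + 378y^4 − 189xy^3 − 747y^2 − 1494y^3 + 747xy^2 + 459y + 918y^2 − 459xy + 243 + 486y − 243x    [distributive law]
= 1989xy^2 − 1497xy^3 + 1502x^2y^2 − 764x^2y − 552x^3y + 813xy + 56x^3 + 64x^4 − 282x^2 − 81x − 1305y^3 + 378y^4 + 171y^2 + 945y + 243    [combine like terms]

1989xy^2 − 1497xy^3 + 1502x^2y^2 − 764x^2y − 552x^3y + 813xy + 56x^3 + 64x^4 − 282x^2 − 81x − 1305y^3 + 378y^4 + 171y^2 + 945y + 243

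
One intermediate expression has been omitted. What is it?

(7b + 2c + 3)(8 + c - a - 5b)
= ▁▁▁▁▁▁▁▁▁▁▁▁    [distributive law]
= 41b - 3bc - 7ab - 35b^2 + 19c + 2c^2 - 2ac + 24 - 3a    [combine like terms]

Applying distributive law to the line above:

56b + 7bc - 7ab - 35b^2 + 16c + 2c^2 - 2ac - 10bc + 24 + 3c - 3a - 15b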